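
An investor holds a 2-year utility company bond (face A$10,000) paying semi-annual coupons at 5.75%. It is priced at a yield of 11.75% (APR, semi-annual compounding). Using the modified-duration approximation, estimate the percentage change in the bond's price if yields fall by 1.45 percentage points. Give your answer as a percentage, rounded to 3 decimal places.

+2.619%

Periodic yield y = 0.05875. Modified duration first:
  t   CF        PV=CF/(1+0.05875)^t    t·PV
  1       287.50       271.5466       271.5466
  2       287.50       256.4785       512.9570
  3       287.50       242.2465       726.7396
  4    10,287.50     8,187.2142    32,748.8570
  Σ                  8,957.4859    34,260.1002
P = 8,957.4859; D_Mac = 3.82475 half-year periods = 1.91237 yrs; D_mod = 1.91237/(1+0.05875) = 1.80626 yrs.
ΔP/P ≈ -D_mod · Δy = -1.80626 × (-0.0145) = +0.026191 = +2.6191%.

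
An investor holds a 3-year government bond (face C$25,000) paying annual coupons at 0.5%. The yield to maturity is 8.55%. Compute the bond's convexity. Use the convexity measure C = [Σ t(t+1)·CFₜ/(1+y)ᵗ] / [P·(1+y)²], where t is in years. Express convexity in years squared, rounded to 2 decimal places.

With y = 0.0855:
  t   CF        PV=CF/(1+0.0855)^t    t·PV        t(t+1)·PV
  1       125.00       115.1543       115.1543         230.3086
  2       125.00       106.0841       212.1682         636.5047
  3    25,125.00    19,643.3967    58,930.1901     235,720.7602
  Σ                 19,864.6351    59,257.5126     236,587.5735
P = 19,864.6351.
Convexity = Σ t(t+1)·PV / [P·(1+y)²] = 236,587.5735 / (19,864.6351 × 1.178310) = 10.10768.

10.11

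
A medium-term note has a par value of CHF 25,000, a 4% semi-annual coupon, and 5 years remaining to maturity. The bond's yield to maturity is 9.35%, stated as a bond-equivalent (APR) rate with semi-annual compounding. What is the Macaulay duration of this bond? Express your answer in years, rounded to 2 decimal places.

4.52 years

Periodic yield y = 0.04675. Discount each cash flow and weight by its period:
  t   CF        PV=CF/(1+0.04675)^t    t·PV
  1       500.00       477.6690       477.6690
  2       500.00       456.3353       912.6706
  3       500.00       435.9544     1,307.8633
  4       500.00       416.4838     1,665.9352
  5       500.00       397.8828     1,989.4140
  6       500.00       380.1125     2,280.6752
  7       500.00       363.1359     2,541.9515
  8       500.00       346.9175     2,775.3403
  9       500.00       331.4235     2,982.8114
  10   25,500.00    16,147.6930   161,476.9303
  Σ                 19,753.6078   178,411.2606
Price P = Σ PV = 19,753.6078.
Macaulay duration = Σ(t·PV) / P = 178,411.2606 / 19,753.6078 = 9.03183 half-year periods.
In years: 9.03183 / 2 = 4.51592 years.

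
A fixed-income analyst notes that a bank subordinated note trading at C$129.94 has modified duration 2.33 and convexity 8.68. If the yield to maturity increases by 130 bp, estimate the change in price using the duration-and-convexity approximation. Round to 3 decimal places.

Duration effect: -D_mod·Δy = -2.33 × (+0.013) = -0.030290
Convexity effect: ½·C·(Δy)² = 0.5 × 8.68 × (0.013)² = +0.00073346
ΔP/P ≈ -0.030290 + 0.00073346 = -0.02955654
ΔP ≈ 129.94 × (-0.02955654) = -3.8405768076.

-C$3.841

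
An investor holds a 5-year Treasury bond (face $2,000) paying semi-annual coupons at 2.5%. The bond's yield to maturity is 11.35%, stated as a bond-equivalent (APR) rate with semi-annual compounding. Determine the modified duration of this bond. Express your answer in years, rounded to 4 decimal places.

4.4043 years

Periodic yield y = 0.05675. First find Macaulay duration:
  t   CF        PV=CF/(1+0.05675)^t    t·PV
  1        25.00        23.6574        23.6574
  2        25.00        22.3870        44.7740
  3        25.00        21.1847        63.5542
  4        25.00        20.0471        80.1883
  5        25.00        18.9705        94.8525
  6        25.00        17.9517       107.7104
  7        25.00        16.9877       118.9138
  8        25.00        16.0754       128.6032
  9        25.00        15.2121       136.9091
  10    2,025.00     1,166.0105    11,660.1050
  Σ                  1,338.4842    12,459.2680
P = 1,338.4842; Macaulay duration = 12,459.2680 / 1,338.4842 = 9.30849 half-year periods = 4.65425 years.
Modified duration = D_Mac / (1 + y) = 4.65425 / 1.05675 = 4.40430 years.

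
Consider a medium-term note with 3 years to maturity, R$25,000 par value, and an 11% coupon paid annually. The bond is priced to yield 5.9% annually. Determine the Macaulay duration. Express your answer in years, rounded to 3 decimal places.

2.731 years

Periodic yield y = 0.059. Discount each cash flow and weight by its year:
  t   CF        PV=CF/(1+0.059)^t    t·PV
  1     2,750.00     2,596.7894     2,596.7894
  2     2,750.00     2,452.1147     4,904.2293
  3    27,750.00    23,365.5015    70,096.5045
  Σ                 28,414.4056    77,597.5233
Price P = Σ PV = 28,414.4056.
Macaulay duration = Σ(t·PV) / P = 77,597.5233 / 28,414.4056 = 2.73092 years.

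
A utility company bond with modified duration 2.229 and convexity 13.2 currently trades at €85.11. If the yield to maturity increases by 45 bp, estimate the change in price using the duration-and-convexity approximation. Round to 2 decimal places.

-€0.84

Duration effect: -D_mod·Δy = -2.229 × (+0.0045) = -0.0100305
Convexity effect: ½·C·(Δy)² = 0.5 × 13.2 × (0.0045)² = +0.00013365
ΔP/P ≈ -0.0100305 + 0.00013365 = -0.00989685
ΔP ≈ 85.11 × (-0.00989685) = -0.8423209035.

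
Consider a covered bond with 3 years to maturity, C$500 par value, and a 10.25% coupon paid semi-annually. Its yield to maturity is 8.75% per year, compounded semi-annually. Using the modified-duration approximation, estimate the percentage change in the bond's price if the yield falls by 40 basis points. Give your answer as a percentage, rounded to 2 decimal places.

+1.02%

Periodic yield y = 0.04375. Modified duration first:
  t   CF        PV=CF/(1+0.04375)^t    t·PV
  1       25.625        24.5509        24.5509
  2       25.625        23.5218        47.0436
  3       25.625        22.5359        67.6076
  4       25.625        21.5913        86.3650
  5       25.625        20.6862       103.4312
  6      525.625       406.5342     2,439.2052
  Σ                    519.4203     2,768.2035
P = 519.4203; D_Mac = 5.32941 half-year periods = 2.66470 yrs; D_mod = 2.66470/(1+0.04375) = 2.55301 yrs.
ΔP/P ≈ -D_mod · Δy = -2.55301 × (-0.004) = +0.010212 = +1.0212%.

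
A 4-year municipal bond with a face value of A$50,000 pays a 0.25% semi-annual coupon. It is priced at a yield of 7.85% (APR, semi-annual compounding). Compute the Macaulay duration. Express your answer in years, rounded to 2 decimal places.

Periodic yield y = 0.03925. Discount each cash flow and weight by its period:
  t   CF        PV=CF/(1+0.03925)^t    t·PV
  1        62.50        60.1395        60.1395
  2        62.50        57.8682       115.7364
  3        62.50        55.6827       167.0480
  4        62.50        53.5797       214.3186
  5        62.50        51.5561       257.7804
  6        62.50        49.6089       297.6536
  7        62.50        47.7353       334.1472
  8    50,062.50    36,791.9044   294,335.2351
  Σ                 37,168.0747   295,782.0587
Price P = Σ PV = 37,168.0747.
Macaulay duration = Σ(t·PV) / P = 295,782.0587 / 37,168.0747 = 7.95796 half-year periods.
In years: 7.95796 / 2 = 3.97898 years.

3.98 years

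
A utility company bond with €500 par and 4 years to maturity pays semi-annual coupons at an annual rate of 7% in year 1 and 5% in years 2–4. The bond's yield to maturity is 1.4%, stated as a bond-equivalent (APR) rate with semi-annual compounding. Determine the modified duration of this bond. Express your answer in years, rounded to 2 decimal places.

Periodic yield y = 0.007. First find Macaulay duration:
  t   CF        PV=CF/(1+0.007)^t    t·PV
  1        17.50        17.3784        17.3784
  2        17.50        17.2575        34.5151
  3        12.50        12.2411        36.7234
  4        12.50        12.1560        48.6242
  5        12.50        12.0715        60.3577
  6        12.50        11.9876        71.9258
  7        12.50        11.9043        83.3301
  8       512.50       484.6834     3,877.4668
  Σ                    579.6799     4,230.3214
P = 579.6799; Macaulay duration = 4,230.3214 / 579.6799 = 7.29769 half-year periods = 3.64884 years.
Modified duration = D_Mac / (1 + y) = 3.64884 / 1.007 = 3.62348 years.

3.62 years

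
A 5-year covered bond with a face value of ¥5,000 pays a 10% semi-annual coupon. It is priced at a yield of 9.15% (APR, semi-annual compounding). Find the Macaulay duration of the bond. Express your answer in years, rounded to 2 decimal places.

4.07 years

Periodic yield y = 0.04575. Discount each cash flow and weight by its period:
  t   CF        PV=CF/(1+0.04575)^t    t·PV
  1       250.00       239.0629       239.0629
  2       250.00       228.6042       457.2085
  3       250.00       218.6031       655.8094
  4       250.00       209.0396       836.1583
  5       250.00       199.8944       999.4720
  6       250.00       191.1493     1,146.8960
  7       250.00       182.7868     1,279.5078
  8       250.00       174.7902     1,398.3214
  9       250.00       167.1434     1,504.2903
  10    5,250.00     3,356.4530    33,564.5301
  Σ                  5,167.5269    42,081.2566
Price P = Σ PV = 5,167.5269.
Macaulay duration = Σ(t·PV) / P = 42,081.2566 / 5,167.5269 = 8.14340 half-year periods.
In years: 8.14340 / 2 = 4.07170 years.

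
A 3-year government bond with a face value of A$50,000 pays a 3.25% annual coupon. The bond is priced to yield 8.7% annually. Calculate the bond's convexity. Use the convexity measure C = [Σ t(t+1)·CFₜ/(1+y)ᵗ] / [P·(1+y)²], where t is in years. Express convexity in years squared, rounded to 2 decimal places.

9.70

With y = 0.087:
  t   CF        PV=CF/(1+0.087)^t    t·PV        t(t+1)·PV
  1     1,625.00     1,494.9402     1,494.9402       2,989.8804
  2     1,625.00     1,375.2900     2,750.5799       8,251.7398
  3    51,625.00    40,194.9444   120,584.8332     482,339.3330
  Σ                 43,065.1746   124,830.3534     493,580.9532
P = 43,065.1746.
Convexity = Σ t(t+1)·PV / [P·(1+y)²] = 493,580.9532 / (43,065.1746 × 1.181569) = 9.70003.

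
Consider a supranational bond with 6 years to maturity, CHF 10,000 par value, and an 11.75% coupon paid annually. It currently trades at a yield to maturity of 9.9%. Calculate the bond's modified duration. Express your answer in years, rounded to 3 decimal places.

Periodic yield y = 0.099. First find Macaulay duration:
  t   CF        PV=CF/(1+0.099)^t    t·PV
  1     1,175.00     1,069.1538     1,069.1538
  2     1,175.00       972.8424     1,945.6848
  3     1,175.00       885.2069     2,655.6207
  4     1,175.00       805.4658     3,221.8631
  5     1,175.00       732.9079     3,664.5395
  6    11,175.00     6,342.5132    38,055.0790
  Σ                 10,808.0899    50,611.9409
P = 10,808.0899; Macaulay duration = 50,611.9409 / 10,808.0899 = 4.68278 years.
Modified duration = D_Mac / (1 + y) = 4.68278 / 1.099 = 4.26095 years.

4.261 years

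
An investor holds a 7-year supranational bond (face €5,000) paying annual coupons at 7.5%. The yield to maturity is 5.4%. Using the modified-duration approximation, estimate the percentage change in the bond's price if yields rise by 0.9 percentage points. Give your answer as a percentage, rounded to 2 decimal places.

Periodic yield y = 0.054. Modified duration first:
  t   CF        PV=CF/(1+0.054)^t    t·PV
  1       375.00       355.7875       355.7875
  2       375.00       337.5593       675.1186
  3       375.00       320.2650       960.7949
  4       375.00       303.8567     1,215.4268
  5       375.00       288.2891     1,441.4455
  6       375.00       273.5191     1,641.1144
  7     5,375.00     3,719.5825    26,037.0773
  Σ                  5,598.8591    32,326.7649
P = 5,598.8591; D_Mac = 5.77381 yrs; D_mod = 5.77381/(1+0.054) = 5.47800 yrs.
ΔP/P ≈ -D_mod · Δy = -5.47800 × (+0.009) = -0.049302 = -4.9302%.

-4.93%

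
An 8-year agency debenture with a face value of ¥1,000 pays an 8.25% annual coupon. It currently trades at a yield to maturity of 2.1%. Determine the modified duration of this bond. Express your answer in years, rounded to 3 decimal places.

Periodic yield y = 0.021. First find Macaulay duration:
  t   CF        PV=CF/(1+0.021)^t    t·PV
  1        82.50        80.8031        80.8031
  2        82.50        79.1412       158.2823
  3        82.50        77.5134       232.5402
  4        82.50        75.9191       303.6764
  5        82.50        74.3576       371.7879
  6        82.50        72.8282       436.9691
  7        82.50        71.3303       499.3118
  8     1,082.50       916.6889     7,333.5111
  Σ                  1,448.5817     9,416.8819
P = 1,448.5817; Macaulay duration = 9,416.8819 / 1,448.5817 = 6.50076 years.
Modified duration = D_Mac / (1 + y) = 6.50076 / 1.021 = 6.36705 years.

6.367 years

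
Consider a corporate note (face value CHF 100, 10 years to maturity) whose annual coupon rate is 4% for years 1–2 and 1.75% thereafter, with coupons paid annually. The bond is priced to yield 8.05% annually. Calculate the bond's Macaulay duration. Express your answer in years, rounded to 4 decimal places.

Periodic yield y = 0.0805. Discount each cash flow and weight by its year:
  t   CF        PV=CF/(1+0.0805)^t    t·PV
  1         4.00         3.7020         3.7020
  2         4.00         3.4262         6.8524
  3         1.75         1.3873         4.1618
  4         1.75         1.2839         5.1357
  5         1.75         1.1883         5.9413
  6         1.75         1.0997         6.5984
  7         1.75         1.0178         7.1246
  8         1.75         0.9420         7.5358
  9         1.75         0.8718         7.8462
  10      101.75        46.9123       469.1230
  Σ                     61.8313       524.0212
Price P = Σ PV = 61.8313.
Macaulay duration = Σ(t·PV) / P = 524.0212 / 61.8313 = 8.47502 years.

8.4750 years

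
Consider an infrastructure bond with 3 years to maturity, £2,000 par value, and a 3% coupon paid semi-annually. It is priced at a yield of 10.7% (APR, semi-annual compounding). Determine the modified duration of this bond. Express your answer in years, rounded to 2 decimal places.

Periodic yield y = 0.0535. First find Macaulay duration:
  t   CF        PV=CF/(1+0.0535)^t    t·PV
  1        30.00        28.4765        28.4765
  2        30.00        27.0304        54.0608
  3        30.00        25.6577        76.9731
  4        30.00        24.3547        97.4189
  5        30.00        23.1179       115.5895
  6     2,030.00     1,484.8712     8,909.2275
  Σ                  1,613.5085     9,281.7463
P = 1,613.5085; Macaulay duration = 9,281.7463 / 1,613.5085 = 5.75252 half-year periods = 2.87626 years.
Modified duration = D_Mac / (1 + y) = 2.87626 / 1.0535 = 2.73020 years.

2.73 years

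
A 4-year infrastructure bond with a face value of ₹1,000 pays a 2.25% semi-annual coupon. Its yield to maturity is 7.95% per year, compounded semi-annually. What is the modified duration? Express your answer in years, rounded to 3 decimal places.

3.680 years

Periodic yield y = 0.03975. First find Macaulay duration:
  t   CF        PV=CF/(1+0.03975)^t    t·PV
  1        11.25        10.8199        10.8199
  2        11.25        10.4063        20.8125
  3        11.25        10.0084        30.0253
  4        11.25         9.6258        38.5032
  5        11.25         9.2578        46.2890
  6        11.25         8.9039        53.4232
  7        11.25         8.5635        59.9443
  8     1,011.25       740.3330     5,922.6639
  Σ                    807.9185     6,182.4814
P = 807.9185; Macaulay duration = 6,182.4814 / 807.9185 = 7.65236 half-year periods = 3.82618 years.
Modified duration = D_Mac / (1 + y) = 3.82618 / 1.03975 = 3.67990 years.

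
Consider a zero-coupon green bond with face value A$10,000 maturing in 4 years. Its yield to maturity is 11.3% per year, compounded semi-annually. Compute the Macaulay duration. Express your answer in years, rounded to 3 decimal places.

A zero-coupon bond has a single cash flow at maturity, so its Macaulay duration equals its maturity: 4 years.
(Equivalently: 8 semi-annual periods ÷ 2 = 4 years.)

4.000 years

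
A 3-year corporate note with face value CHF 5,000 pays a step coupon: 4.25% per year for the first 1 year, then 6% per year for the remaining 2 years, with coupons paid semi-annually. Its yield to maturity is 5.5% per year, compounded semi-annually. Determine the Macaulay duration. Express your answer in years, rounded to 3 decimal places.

2.826 years

Periodic yield y = 0.0275. Discount each cash flow and weight by its period:
  t   CF        PV=CF/(1+0.0275)^t    t·PV
  1       106.25       103.4063       103.4063
  2       106.25       100.6388       201.2775
  3       150.00       138.2757       414.8270
  4       150.00       134.5749       538.2994
  5       150.00       130.9731       654.8655
  6     5,150.00     4,376.3923    26,258.3538
  Σ                  4,984.2610    28,171.0296
Price P = Σ PV = 4,984.2610.
Macaulay duration = Σ(t·PV) / P = 28,171.0296 / 4,984.2610 = 5.65200 half-year periods.
In years: 5.65200 / 2 = 2.82600 years.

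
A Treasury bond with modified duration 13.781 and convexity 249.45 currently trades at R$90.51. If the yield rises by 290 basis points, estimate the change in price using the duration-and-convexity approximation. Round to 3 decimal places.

-R$26.678

Duration effect: -D_mod·Δy = -13.781 × (+0.029) = -0.399649
Convexity effect: ½·C·(Δy)² = 0.5 × 249.45 × (0.029)² = +0.104893725
ΔP/P ≈ -0.399649 + 0.104893725 = -0.294755275
ΔP ≈ 90.51 × (-0.294755275) = -26.67829994025.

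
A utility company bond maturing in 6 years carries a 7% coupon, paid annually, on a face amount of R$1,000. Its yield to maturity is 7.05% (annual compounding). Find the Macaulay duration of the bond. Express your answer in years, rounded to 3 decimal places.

5.099 years

Periodic yield y = 0.0705. Discount each cash flow and weight by its year:
  t   CF        PV=CF/(1+0.0705)^t    t·PV
  1        70.00        65.3900        65.3900
  2        70.00        61.0836       122.1672
  3        70.00        57.0608       171.1825
  4        70.00        53.3030       213.2119
  5        70.00        49.7926       248.9629
  6     1,070.00       710.9904     4,265.9425
  Σ                    997.6204     5,086.8570
Price P = Σ PV = 997.6204.
Macaulay duration = Σ(t·PV) / P = 5,086.8570 / 997.6204 = 5.09899 years.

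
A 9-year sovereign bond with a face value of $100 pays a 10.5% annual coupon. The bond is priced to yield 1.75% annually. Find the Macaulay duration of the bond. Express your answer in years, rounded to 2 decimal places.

Periodic yield y = 0.0175. Discount each cash flow and weight by its year:
  t   CF        PV=CF/(1+0.0175)^t    t·PV
  1        10.50        10.3194        10.3194
  2        10.50        10.1419        20.2839
  3        10.50         9.9675        29.9025
  4        10.50         9.7961        39.1843
  5        10.50         9.6276        48.1379
  6        10.50         9.4620        56.7720
  7        10.50         9.2993        65.0948
  8        10.50         9.1393        73.1146
  9       110.50        94.5263       850.7364
  Σ                    172.2793     1,193.5457
Price P = Σ PV = 172.2793.
Macaulay duration = Σ(t·PV) / P = 1,193.5457 / 172.2793 = 6.92797 years.

6.93 years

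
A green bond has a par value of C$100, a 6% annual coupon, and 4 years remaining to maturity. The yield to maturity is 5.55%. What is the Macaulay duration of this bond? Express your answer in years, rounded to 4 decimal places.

3.6758 years

Periodic yield y = 0.0555. Discount each cash flow and weight by its year:
  t   CF        PV=CF/(1+0.0555)^t    t·PV
  1         6.00         5.6845         5.6845
  2         6.00         5.3856        10.7712
  3         6.00         5.1024        15.3073
  4       106.00        85.4030       341.6118
  Σ                    101.5755       373.3748
Price P = Σ PV = 101.5755.
Macaulay duration = Σ(t·PV) / P = 373.3748 / 101.5755 = 3.67584 years.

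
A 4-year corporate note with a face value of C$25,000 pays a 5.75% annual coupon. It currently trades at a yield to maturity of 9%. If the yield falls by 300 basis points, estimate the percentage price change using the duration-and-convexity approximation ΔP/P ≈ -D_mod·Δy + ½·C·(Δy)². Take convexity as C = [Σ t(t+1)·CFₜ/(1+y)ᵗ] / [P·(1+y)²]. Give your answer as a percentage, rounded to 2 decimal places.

+10.76%

With y = 0.09:
  t   CF        PV=CF/(1+0.09)^t    t·PV        t(t+1)·PV
  1     1,437.50     1,318.8073     1,318.8073       2,637.6147
  2     1,437.50     1,209.9150     2,419.8300       7,259.4899
  3     1,437.50     1,110.0138     3,330.0413      13,320.1650
  4    26,437.50    18,728.9915    74,915.9661     374,579.8304
  Σ                 22,367.7276    81,984.6446     397,797.1000
P = 22,367.7276; D_Mac = 3.66531 yrs; D_mod = 3.36267 yrs; C = 14.96879.
Duration effect: -3.36267 × (-0.03) = +0.100880
Convexity effect: 0.5 × 14.96879 × (-0.03)² = +0.0067360
ΔP/P ≈ +0.100880 + 0.0067360 = +0.107616 = +10.7616%.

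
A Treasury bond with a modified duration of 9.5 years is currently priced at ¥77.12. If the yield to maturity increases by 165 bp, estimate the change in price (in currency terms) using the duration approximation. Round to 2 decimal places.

Duration approximation: ΔP/P ≈ -D_mod · Δy = -9.5 × (+0.0165) = -0.156750.
ΔP ≈ 77.12 × (-0.156750) = -12.08856.

-¥12.09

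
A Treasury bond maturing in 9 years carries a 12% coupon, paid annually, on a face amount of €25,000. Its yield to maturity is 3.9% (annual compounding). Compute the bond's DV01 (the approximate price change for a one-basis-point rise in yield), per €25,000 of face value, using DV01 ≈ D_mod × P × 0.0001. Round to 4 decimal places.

€25.5816

Periodic yield y = 0.039.
  t   CF        PV=CF/(1+0.039)^t    t·PV
  1     3,000.00     2,887.3917     2,887.3917
  2     3,000.00     2,779.0103     5,558.0206
  3     3,000.00     2,674.6971     8,024.0914
  4     3,000.00     2,574.2995    10,297.1978
  5     3,000.00     2,477.6703    12,388.3516
  6     3,000.00     2,384.6682    14,308.0095
  7     3,000.00     2,295.1571    16,066.0999
  8     3,000.00     2,209.0059    17,672.0471
  9    28,000.00    19,843.4921   178,591.4292
  Σ                 40,125.3923   265,792.6388
P = 40,125.3923; D_Mac = 6.62405 yrs; D_mod = 6.37541 yrs.
DV01 ≈ 6.37541 × 40,125.3923 × 0.0001 = 25.581582.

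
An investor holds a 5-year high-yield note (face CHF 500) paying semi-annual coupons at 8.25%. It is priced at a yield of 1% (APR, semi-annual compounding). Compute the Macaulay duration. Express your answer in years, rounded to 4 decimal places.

4.3263 years

Periodic yield y = 0.005. Discount each cash flow and weight by its period:
  t   CF        PV=CF/(1+0.005)^t    t·PV
  1       20.625        20.5224        20.5224
  2       20.625        20.4203        40.8406
  3       20.625        20.3187        60.9561
  4       20.625        20.2176        80.8704
  5       20.625        20.1170       100.5851
  6       20.625        20.0169       120.1016
  7       20.625        19.9173       139.4214
  8       20.625        19.8183       158.5461
  9       20.625        19.7197       177.4769
  10     520.625       495.2955     4,952.9552
  Σ                    676.3637     5,852.2758
Price P = Σ PV = 676.3637.
Macaulay duration = Σ(t·PV) / P = 5,852.2758 / 676.3637 = 8.65256 half-year periods.
In years: 8.65256 / 2 = 4.32628 years.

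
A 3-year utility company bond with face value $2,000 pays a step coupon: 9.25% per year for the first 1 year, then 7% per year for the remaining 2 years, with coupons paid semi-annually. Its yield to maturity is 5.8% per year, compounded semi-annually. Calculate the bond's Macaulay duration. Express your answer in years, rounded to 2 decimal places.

2.72 years

Periodic yield y = 0.029. Discount each cash flow and weight by its period:
  t   CF        PV=CF/(1+0.029)^t    t·PV
  1        92.50        89.8931        89.8931
  2        92.50        87.3597       174.7193
  3        70.00        64.2469       192.7406
  4        70.00        62.4362       249.7448
  5        70.00        60.6766       303.3830
  6     2,070.00     1,743.7254    10,462.3525
  Σ                  2,108.3378    11,472.8333
Price P = Σ PV = 2,108.3378.
Macaulay duration = Σ(t·PV) / P = 11,472.8333 / 2,108.3378 = 5.44165 half-year periods.
In years: 5.44165 / 2 = 2.72082 years.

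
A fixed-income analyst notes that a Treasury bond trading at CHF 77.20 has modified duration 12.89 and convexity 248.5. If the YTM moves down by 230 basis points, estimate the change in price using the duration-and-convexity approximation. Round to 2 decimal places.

+CHF 27.96

Duration effect: -D_mod·Δy = -12.89 × (-0.023) = +0.296470
Convexity effect: ½·C·(Δy)² = 0.5 × 248.5 × (-0.023)² = +0.06572825
ΔP/P ≈ +0.296470 + 0.06572825 = +0.36219825
ΔP ≈ 77.20 × (+0.36219825) = +27.9617049.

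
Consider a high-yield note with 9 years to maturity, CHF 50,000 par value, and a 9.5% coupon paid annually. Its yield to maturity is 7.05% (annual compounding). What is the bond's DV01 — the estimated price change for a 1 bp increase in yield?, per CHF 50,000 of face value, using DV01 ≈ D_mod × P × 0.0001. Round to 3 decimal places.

Periodic yield y = 0.0705.
  t   CF        PV=CF/(1+0.0705)^t    t·PV
  1     4,750.00     4,437.1789     4,437.1789
  2     4,750.00     4,144.9593     8,289.9185
  3     4,750.00     3,871.9844    11,615.9531
  4     4,750.00     3,616.9868    14,467.9472
  5     4,750.00     3,378.7826    16,893.9131
  6     4,750.00     3,156.2659    18,937.5953
  7     4,750.00     2,948.4034    20,638.8240
  8     4,750.00     2,754.2302    22,033.8416
  9    54,750.00    29,655.4200   266,898.7798
  Σ                 57,964.2114   384,213.9515
P = 57,964.2114; D_Mac = 6.62847 yrs; D_mod = 6.19194 yrs.
DV01 ≈ 6.19194 × 57,964.2114 × 0.0001 = 35.891074.

CHF 35.891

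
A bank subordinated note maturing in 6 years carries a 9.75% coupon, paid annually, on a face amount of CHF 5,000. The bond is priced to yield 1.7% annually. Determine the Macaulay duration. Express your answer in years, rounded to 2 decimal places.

5.03 years

Periodic yield y = 0.017. Discount each cash flow and weight by its year:
  t   CF        PV=CF/(1+0.017)^t    t·PV
  1       487.50       479.3510       479.3510
  2       487.50       471.3383       942.6766
  3       487.50       463.4595     1,390.3784
  4       487.50       455.7124     1,822.8494
  5       487.50       448.0947     2,240.4737
  6     5,487.50     4,959.6247    29,757.7483
  Σ                  7,277.5806    36,633.4775
Price P = Σ PV = 7,277.5806.
Macaulay duration = Σ(t·PV) / P = 36,633.4775 / 7,277.5806 = 5.03374 years.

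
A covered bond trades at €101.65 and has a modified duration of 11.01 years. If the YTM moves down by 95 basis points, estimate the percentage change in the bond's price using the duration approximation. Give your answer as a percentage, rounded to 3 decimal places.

+10.460%

Duration approximation: ΔP/P ≈ -D_mod · Δy = -11.01 × (-0.0095) = +0.104595.
As a percentage: +10.4595%.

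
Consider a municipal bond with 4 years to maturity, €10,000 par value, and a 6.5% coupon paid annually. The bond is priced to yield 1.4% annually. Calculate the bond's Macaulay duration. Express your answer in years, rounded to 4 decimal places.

Periodic yield y = 0.014. Discount each cash flow and weight by its year:
  t   CF        PV=CF/(1+0.014)^t    t·PV
  1       650.00       641.0256       641.0256
  2       650.00       632.1752     1,264.3504
  3       650.00       623.4469     1,870.3408
  4    10,650.00    10,073.9035    40,295.6141
  Σ                 11,970.5513    44,071.3309
Price P = Σ PV = 11,970.5513.
Macaulay duration = Σ(t·PV) / P = 44,071.3309 / 11,970.5513 = 3.68165 years.

3.6816 years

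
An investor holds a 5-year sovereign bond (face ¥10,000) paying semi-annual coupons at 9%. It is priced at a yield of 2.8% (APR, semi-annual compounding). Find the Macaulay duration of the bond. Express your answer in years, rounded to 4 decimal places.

4.2523 years

Periodic yield y = 0.014. Discount each cash flow and weight by its period:
  t   CF        PV=CF/(1+0.014)^t    t·PV
  1       450.00       443.7870       443.7870
  2       450.00       437.6597       875.3195
  3       450.00       431.6171     1,294.8513
  4       450.00       425.6579     1,702.6316
  5       450.00       419.7810     2,098.9048
  6       450.00       413.9852     2,483.9110
  7       450.00       408.2694     2,857.8858
  8       450.00       402.6325     3,221.0603
  9       450.00       397.0735     3,573.6616
  10   10,450.00     9,093.6187    90,936.1871
  Σ                 12,874.0820   109,488.2000
Price P = Σ PV = 12,874.0820.
Macaulay duration = Σ(t·PV) / P = 109,488.2000 / 12,874.0820 = 8.50454 half-year periods.
In years: 8.50454 / 2 = 4.25227 years.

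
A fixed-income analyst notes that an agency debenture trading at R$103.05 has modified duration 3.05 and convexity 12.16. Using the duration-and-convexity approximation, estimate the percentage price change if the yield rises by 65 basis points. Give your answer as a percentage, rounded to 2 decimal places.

-1.96%

Duration effect: -D_mod·Δy = -3.05 × (+0.0065) = -0.019825
Convexity effect: ½·C·(Δy)² = 0.5 × 12.16 × (0.0065)² = +0.00025688
ΔP/P ≈ -0.019825 + 0.00025688 = -0.01956812
= -1.956812%.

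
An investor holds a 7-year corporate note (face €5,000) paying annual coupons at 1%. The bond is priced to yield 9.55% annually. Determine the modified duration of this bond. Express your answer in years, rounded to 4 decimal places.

6.1272 years

Periodic yield y = 0.0955. First find Macaulay duration:
  t   CF        PV=CF/(1+0.0955)^t    t·PV
  1        50.00        45.6413        45.6413
  2        50.00        41.6625        83.3250
  3        50.00        38.0306       114.0917
  4        50.00        34.7153       138.8611
  5        50.00        31.6890       158.4448
  6        50.00        28.9265       173.5589
  7     5,050.00     2,666.8876    18,668.2129
  Σ                  2,887.5526    19,382.1357
P = 2,887.5526; Macaulay duration = 19,382.1357 / 2,887.5526 = 6.71231 years.
Modified duration = D_Mac / (1 + y) = 6.71231 / 1.0955 = 6.12716 years.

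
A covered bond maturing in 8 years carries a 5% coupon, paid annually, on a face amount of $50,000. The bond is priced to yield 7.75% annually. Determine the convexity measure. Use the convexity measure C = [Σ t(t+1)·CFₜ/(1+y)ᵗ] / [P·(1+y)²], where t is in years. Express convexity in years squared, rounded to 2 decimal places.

With y = 0.0775:
  t   CF        PV=CF/(1+0.0775)^t    t·PV        t(t+1)·PV
  1     2,500.00     2,320.1856     2,320.1856       4,640.3712
  2     2,500.00     2,153.3045     4,306.6090      12,919.8271
  3     2,500.00     1,998.4265     5,995.2794      23,981.1176
  4     2,500.00     1,854.6881     7,418.7525      37,093.7627
  5     2,500.00     1,721.2883     8,606.4415      51,638.6487
  6     2,500.00     1,597.4833     9,584.9000      67,094.3000
  7     2,500.00     1,482.5831    10,378.0820      83,024.6558
  8    52,500.00    28,894.8918   231,159.1345   2,080,432.2106
  Σ                 42,022.8513   279,769.3845   2,360,824.8936
P = 42,022.8513.
Convexity = Σ t(t+1)·PV / [P·(1+y)²] = 2,360,824.8936 / (42,022.8513 × 1.161006) = 48.38867.

48.39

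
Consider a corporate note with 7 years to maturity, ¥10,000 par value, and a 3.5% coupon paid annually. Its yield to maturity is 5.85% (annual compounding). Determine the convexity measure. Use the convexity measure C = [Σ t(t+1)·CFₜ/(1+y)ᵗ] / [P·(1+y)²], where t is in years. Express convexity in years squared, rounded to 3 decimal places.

43.110

With y = 0.0585:
  t   CF        PV=CF/(1+0.0585)^t    t·PV        t(t+1)·PV
  1       350.00       330.6566       330.6566         661.3132
  2       350.00       312.3822       624.7645       1,874.2934
  3       350.00       295.1178       885.3535       3,541.4140
  4       350.00       278.8076     1,115.2304       5,576.1518
  5       350.00       263.3988     1,316.9938       7,901.9629
  6       350.00       248.8415     1,493.0492      10,451.3444
  7    10,350.00     6,951.9128    48,663.3893     389,307.1144
  Σ                  8,681.1173    54,429.4372     419,313.5942
P = 8,681.1173.
Convexity = Σ t(t+1)·PV / [P·(1+y)²] = 419,313.5942 / (8,681.1173 × 1.120422) = 43.11035.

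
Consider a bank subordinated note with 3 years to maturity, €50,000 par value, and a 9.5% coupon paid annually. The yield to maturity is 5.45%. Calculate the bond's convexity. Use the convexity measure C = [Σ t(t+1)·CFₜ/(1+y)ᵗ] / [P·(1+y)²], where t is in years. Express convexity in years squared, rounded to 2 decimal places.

9.65

With y = 0.0545:
  t   CF        PV=CF/(1+0.0545)^t    t·PV        t(t+1)·PV
  1     4,750.00     4,504.5045     4,504.5045       9,009.0090
  2     4,750.00     4,271.6970     8,543.3940      25,630.1821
  3    54,750.00    46,692.2037   140,076.6110     560,306.4441
  Σ                 55,468.4052   153,124.5096     594,945.6352
P = 55,468.4052.
Convexity = Σ t(t+1)·PV / [P·(1+y)²] = 594,945.6352 / (55,468.4052 × 1.111970) = 9.64580.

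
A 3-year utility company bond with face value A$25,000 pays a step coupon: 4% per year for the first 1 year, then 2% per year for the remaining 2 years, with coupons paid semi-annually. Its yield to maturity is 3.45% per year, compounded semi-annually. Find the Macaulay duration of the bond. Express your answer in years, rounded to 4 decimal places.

Periodic yield y = 0.01725. Discount each cash flow and weight by its period:
  t   CF        PV=CF/(1+0.01725)^t    t·PV
  1       500.00       491.5213       491.5213
  2       500.00       483.1863       966.3726
  3       250.00       237.4963       712.4890
  4       250.00       233.4690       933.8760
  5       250.00       229.5099     1,147.5497
  6    25,250.00    22,787.4218   136,724.5308
  Σ                 24,462.6046   140,976.3394
Price P = Σ PV = 24,462.6046.
Macaulay duration = Σ(t·PV) / P = 140,976.3394 / 24,462.6046 = 5.76293 half-year periods.
In years: 5.76293 / 2 = 2.88147 years.

2.8815 years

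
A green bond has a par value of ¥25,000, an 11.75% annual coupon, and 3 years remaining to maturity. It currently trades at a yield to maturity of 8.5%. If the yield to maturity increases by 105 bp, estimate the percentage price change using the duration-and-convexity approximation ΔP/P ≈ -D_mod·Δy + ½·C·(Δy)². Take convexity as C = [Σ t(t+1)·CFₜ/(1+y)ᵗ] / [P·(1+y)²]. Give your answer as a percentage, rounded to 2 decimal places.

With y = 0.085:
  t   CF        PV=CF/(1+0.085)^t    t·PV        t(t+1)·PV
  1     2,937.50     2,707.3733     2,707.3733       5,414.7465
  2     2,937.50     2,495.2749     4,990.5498      14,971.6494
  3    27,937.50    21,872.4950    65,617.4850     262,469.9400
  Σ                 27,075.1432    73,315.4081     282,856.3360
P = 27,075.1432; D_Mac = 2.70785 yrs; D_mod = 2.49571 yrs; C = 8.87433.
Duration effect: -2.49571 × (+0.0105) = -0.026205
Convexity effect: 0.5 × 8.87433 × (0.0105)² = +0.0004892
ΔP/P ≈ -0.026205 + 0.0004892 = -0.025716 = -2.5716%.

-2.57%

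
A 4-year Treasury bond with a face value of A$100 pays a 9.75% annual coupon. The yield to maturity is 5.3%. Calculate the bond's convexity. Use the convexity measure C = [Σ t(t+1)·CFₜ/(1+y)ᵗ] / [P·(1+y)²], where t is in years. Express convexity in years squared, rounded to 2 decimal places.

15.26

With y = 0.053:
  t   CF        PV=CF/(1+0.053)^t    t·PV        t(t+1)·PV
  1         9.75         9.2593         9.2593          18.5185
  2         9.75         8.7932        17.5864          52.7593
  3         9.75         8.3506        25.0519         100.2076
  4       109.75        89.2670       357.0681       1,785.3404
  Σ                    115.6701       408.9657       1,956.8259
P = 115.6701.
Convexity = Σ t(t+1)·PV / [P·(1+y)²] = 1,956.8259 / (115.6701 × 1.108809) = 15.25718.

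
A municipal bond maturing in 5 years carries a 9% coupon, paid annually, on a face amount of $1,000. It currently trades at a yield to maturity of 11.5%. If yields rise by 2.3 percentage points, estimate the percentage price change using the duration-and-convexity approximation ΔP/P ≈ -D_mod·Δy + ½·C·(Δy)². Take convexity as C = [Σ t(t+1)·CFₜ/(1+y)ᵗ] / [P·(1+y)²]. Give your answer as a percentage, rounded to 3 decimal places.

With y = 0.115:
  t   CF        PV=CF/(1+0.115)^t    t·PV        t(t+1)·PV
  1        90.00        80.7175        80.7175         161.4350
  2        90.00        72.3924       144.7847         434.3542
  3        90.00        64.9259       194.7777         779.1107
  4        90.00        58.2295       232.9180       1,164.5899
  5     1,090.00       632.4878     3,162.4391      18,974.6344
  Σ                    908.7531     3,815.6369      21,514.1241
P = 908.7531; D_Mac = 4.19876 yrs; D_mod = 3.76570 yrs; C = 19.04268.
Duration effect: -3.76570 × (+0.023) = -0.086611
Convexity effect: 0.5 × 19.04268 × (0.023)² = +0.0050368
ΔP/P ≈ -0.086611 + 0.0050368 = -0.081574 = -8.1574%.

-8.157%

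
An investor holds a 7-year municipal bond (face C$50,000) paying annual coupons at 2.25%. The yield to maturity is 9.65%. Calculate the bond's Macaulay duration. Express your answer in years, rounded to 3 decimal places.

Periodic yield y = 0.0965. Discount each cash flow and weight by its year:
  t   CF        PV=CF/(1+0.0965)^t    t·PV
  1     1,125.00     1,025.9918     1,025.9918
  2     1,125.00       935.6970     1,871.3941
  3     1,125.00       853.3489     2,560.0466
  4     1,125.00       778.2479     3,112.9917
  5     1,125.00       709.7564     3,548.7822
  6     1,125.00       647.2927     3,883.7562
  7    51,125.00    26,827.0469   187,789.3285
  Σ                 31,777.3817   203,792.2910
Price P = Σ PV = 31,777.3817.
Macaulay duration = Σ(t·PV) / P = 203,792.2910 / 31,777.3817 = 6.41312 years.

6.413 years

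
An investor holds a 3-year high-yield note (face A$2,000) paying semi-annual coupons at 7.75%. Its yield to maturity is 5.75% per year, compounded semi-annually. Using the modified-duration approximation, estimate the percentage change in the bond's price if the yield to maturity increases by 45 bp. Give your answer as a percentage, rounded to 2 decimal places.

Periodic yield y = 0.02875. Modified duration first:
  t   CF        PV=CF/(1+0.02875)^t    t·PV
  1        77.50        75.3341        75.3341
  2        77.50        73.2288       146.4576
  3        77.50        71.1823       213.5470
  4        77.50        69.1930       276.7721
  5        77.50        67.2593       336.2966
  6     2,077.50     1,752.5965    10,515.5791
  Σ                  2,108.7941    11,563.9865
P = 2,108.7941; D_Mac = 5.48370 half-year periods = 2.74185 yrs; D_mod = 2.74185/(1+0.02875) = 2.66522 yrs.
ΔP/P ≈ -D_mod · Δy = -2.66522 × (+0.0045) = -0.011994 = -1.1994%.

-1.20%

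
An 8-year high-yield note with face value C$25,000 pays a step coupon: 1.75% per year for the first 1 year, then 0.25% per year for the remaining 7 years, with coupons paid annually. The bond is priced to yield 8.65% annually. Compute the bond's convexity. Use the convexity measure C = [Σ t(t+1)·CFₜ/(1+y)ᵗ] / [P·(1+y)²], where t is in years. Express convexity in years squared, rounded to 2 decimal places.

58.47

With y = 0.0865:
  t   CF        PV=CF/(1+0.0865)^t    t·PV        t(t+1)·PV
  1       437.50       402.6691       402.6691         805.3382
  2        62.50        52.9445       105.8889         317.6668
  3        62.50        48.7294       146.1881         584.7525
  4        62.50        44.8499       179.3994         896.9972
  5        62.50        41.2792       206.3960       1,238.3763
  6        62.50        37.9928       227.9570       1,595.6988
  7        62.50        34.9681       244.7766       1,958.2130
  8    25,062.50    12,905.8480   103,246.7837     929,221.0536
  Σ                 13,569.2809   104,760.0590     936,618.0964
P = 13,569.2809.
Convexity = Σ t(t+1)·PV / [P·(1+y)²] = 936,618.0964 / (13,569.2809 × 1.180482) = 58.47177.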